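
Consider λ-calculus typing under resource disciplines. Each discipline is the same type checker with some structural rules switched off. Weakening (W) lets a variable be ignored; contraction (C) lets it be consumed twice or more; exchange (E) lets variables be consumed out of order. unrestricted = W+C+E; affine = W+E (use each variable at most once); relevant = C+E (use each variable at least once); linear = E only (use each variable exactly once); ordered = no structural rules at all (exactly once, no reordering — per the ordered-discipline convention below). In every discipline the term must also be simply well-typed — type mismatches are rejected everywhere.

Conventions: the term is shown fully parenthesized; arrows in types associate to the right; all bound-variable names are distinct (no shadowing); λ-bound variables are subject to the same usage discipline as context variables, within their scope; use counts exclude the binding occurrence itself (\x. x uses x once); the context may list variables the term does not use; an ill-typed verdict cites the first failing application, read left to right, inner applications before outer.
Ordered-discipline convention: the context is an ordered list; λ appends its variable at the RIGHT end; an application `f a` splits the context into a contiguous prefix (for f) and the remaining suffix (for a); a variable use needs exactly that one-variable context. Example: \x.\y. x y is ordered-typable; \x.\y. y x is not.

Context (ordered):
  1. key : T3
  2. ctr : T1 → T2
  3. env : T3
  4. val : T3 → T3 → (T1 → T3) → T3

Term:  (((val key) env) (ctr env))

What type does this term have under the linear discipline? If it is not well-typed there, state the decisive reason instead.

not well-typed under linear — not simply typable
variable uses: key ×1, ctr ×1, env ×2, val ×1
use order (left to right): val, key, env, ctr, env
typing: ill-typed: a function awaiting T1 gets T3
summary: ordered ✗ | linear ✗ | affine ✗ | relevant ✗ | unrestricted ✗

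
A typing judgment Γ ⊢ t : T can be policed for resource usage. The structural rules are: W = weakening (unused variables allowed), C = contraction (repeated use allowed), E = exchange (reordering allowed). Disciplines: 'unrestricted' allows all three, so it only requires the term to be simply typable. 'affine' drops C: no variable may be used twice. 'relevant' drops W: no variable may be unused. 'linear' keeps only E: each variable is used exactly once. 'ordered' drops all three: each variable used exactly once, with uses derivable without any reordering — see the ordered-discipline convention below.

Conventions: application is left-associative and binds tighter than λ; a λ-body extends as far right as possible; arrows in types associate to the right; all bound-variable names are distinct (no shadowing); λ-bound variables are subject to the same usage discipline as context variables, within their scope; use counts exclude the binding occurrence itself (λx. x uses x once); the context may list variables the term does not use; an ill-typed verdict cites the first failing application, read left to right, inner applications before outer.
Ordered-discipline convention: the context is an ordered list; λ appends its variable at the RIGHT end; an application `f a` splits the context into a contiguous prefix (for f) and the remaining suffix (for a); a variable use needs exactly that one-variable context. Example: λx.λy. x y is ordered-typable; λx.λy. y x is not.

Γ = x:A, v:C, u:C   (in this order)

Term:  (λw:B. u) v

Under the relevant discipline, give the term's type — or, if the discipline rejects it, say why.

not well-typed under relevant — the type mismatch rejects it
variable uses: x ×0; v ×1; u ×1; w (λ-bound) ×0
use order (left to right): u, v
typing: ill-typed: an application expects B but receives C
per-discipline verdicts: ordered ✗ | linear ✗ | affine ✗ | relevant ✗ | unrestricted ✗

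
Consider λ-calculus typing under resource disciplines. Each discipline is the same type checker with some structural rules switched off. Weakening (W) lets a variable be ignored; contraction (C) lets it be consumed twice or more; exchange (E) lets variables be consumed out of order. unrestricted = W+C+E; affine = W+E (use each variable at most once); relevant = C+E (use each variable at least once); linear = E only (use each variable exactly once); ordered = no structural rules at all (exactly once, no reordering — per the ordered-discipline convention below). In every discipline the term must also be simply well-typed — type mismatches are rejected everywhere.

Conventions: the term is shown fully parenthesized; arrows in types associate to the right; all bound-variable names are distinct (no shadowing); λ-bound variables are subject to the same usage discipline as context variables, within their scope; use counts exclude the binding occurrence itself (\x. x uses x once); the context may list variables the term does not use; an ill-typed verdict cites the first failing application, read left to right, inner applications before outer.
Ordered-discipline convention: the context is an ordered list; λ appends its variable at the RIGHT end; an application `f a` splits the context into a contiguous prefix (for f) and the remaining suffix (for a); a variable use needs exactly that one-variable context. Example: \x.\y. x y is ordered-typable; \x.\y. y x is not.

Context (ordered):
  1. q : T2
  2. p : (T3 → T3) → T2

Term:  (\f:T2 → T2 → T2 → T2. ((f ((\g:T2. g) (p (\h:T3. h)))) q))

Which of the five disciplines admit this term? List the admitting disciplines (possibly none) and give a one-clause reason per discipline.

admitting disciplines: linear, affine, relevant, unrestricted
counts: q ×1; p ×1; f (λ-bound) ×1; g (λ-bound) ×1; h (λ-bound) ×1
use order (left to right): f, g, p, h, q
typing: ✓ — (T2 → T2 → T2 → T2) → T2 → T2
ordered: ✗ — no ordered split (uses run f, g, p, h, q)
linear: ✓ — single use per variable (q, p, f, g, h)
affine: ✓ — none of q, p, f, g, h used more than once
relevant: ✓ — at least one use each (q, p, f, g, h)
unrestricted: ✓ — well-typed at (T2 → T2 → T2 → T2) → T2 → T2; no restrictions here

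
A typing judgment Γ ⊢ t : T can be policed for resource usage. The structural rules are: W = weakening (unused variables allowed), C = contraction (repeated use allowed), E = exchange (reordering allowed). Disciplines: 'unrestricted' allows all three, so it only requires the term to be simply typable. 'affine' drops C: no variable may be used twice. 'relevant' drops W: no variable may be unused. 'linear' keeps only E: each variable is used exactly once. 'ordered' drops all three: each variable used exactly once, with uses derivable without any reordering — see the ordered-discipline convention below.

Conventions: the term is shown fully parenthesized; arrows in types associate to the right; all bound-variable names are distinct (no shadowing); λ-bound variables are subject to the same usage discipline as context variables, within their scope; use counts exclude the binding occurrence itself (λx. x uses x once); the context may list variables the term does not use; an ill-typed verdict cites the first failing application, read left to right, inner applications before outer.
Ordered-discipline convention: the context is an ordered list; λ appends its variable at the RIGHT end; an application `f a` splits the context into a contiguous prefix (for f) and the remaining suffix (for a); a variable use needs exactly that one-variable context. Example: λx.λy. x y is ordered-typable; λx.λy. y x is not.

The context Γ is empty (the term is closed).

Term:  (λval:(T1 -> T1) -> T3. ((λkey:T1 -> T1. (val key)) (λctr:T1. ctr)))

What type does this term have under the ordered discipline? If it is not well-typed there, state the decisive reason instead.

term : ((T1 -> T1) -> T3) -> T3
counts: val (λ-bound)=1; key (λ-bound)=1; ctr (λ-bound)=1
uses in reading order: val, key, ctr
typing: well-typed at ((T1 -> T1) -> T3) -> T3
all disciplines: ordered ✓; linear ✓; affine ✓; relevant ✓; unrestricted ✓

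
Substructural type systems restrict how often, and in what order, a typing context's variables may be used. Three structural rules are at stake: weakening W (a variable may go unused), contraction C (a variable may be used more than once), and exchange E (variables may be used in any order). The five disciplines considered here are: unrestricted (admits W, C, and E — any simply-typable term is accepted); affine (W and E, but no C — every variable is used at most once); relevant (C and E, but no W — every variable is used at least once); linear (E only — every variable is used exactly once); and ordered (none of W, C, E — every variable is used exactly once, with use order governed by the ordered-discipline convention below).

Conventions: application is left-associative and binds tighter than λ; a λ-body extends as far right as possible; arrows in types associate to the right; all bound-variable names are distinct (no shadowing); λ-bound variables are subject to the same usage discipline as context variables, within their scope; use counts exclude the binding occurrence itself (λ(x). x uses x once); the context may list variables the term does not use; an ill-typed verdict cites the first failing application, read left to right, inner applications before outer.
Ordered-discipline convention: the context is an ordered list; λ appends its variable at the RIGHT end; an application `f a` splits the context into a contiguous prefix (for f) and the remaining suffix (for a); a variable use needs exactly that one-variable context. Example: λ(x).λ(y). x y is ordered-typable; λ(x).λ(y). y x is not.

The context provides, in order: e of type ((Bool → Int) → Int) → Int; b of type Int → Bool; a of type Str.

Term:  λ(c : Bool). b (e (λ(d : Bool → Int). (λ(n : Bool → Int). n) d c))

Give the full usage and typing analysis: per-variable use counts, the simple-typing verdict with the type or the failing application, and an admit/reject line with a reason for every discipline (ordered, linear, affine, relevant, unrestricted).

counts: e: 1, b: 1, a: 0, c (bound): 1, d (bound): 1, n (bound): 1
use order (left to right): b, e, n, d, c
typing: well-typed — term : Bool → Bool
ordered: ✗, a left unused
linear: ✗, a left unused
affine: ✓, no duplicate uses among e, b, a, c, d, n
relevant: ✗, a left unused
unrestricted: ✓, type-checks (Bool → Bool) and nothing is barred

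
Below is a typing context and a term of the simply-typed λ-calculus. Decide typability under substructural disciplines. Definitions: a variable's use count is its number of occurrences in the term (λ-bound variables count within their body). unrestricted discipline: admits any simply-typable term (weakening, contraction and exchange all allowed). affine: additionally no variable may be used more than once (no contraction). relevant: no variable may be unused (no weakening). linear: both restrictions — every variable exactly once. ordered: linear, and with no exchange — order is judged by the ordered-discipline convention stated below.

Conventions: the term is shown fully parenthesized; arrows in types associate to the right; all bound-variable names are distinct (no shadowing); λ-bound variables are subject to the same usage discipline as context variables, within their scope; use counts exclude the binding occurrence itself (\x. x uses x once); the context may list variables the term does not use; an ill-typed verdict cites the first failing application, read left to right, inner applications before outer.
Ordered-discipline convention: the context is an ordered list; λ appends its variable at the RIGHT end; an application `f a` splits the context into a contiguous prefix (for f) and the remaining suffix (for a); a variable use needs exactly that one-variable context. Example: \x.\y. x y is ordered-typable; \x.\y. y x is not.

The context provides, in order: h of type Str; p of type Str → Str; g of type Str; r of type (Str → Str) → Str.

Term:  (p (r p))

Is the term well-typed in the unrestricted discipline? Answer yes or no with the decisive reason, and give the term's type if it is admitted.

yes — typability at Str is all that's needed; term : Str
variable uses: h=0; p=2; g=0; r=1
left-to-right use order: p, r, p
typing: well-typed — term : Str
all disciplines: ordered ✗, linear ✗, affine ✗, relevant ✗, unrestricted ✓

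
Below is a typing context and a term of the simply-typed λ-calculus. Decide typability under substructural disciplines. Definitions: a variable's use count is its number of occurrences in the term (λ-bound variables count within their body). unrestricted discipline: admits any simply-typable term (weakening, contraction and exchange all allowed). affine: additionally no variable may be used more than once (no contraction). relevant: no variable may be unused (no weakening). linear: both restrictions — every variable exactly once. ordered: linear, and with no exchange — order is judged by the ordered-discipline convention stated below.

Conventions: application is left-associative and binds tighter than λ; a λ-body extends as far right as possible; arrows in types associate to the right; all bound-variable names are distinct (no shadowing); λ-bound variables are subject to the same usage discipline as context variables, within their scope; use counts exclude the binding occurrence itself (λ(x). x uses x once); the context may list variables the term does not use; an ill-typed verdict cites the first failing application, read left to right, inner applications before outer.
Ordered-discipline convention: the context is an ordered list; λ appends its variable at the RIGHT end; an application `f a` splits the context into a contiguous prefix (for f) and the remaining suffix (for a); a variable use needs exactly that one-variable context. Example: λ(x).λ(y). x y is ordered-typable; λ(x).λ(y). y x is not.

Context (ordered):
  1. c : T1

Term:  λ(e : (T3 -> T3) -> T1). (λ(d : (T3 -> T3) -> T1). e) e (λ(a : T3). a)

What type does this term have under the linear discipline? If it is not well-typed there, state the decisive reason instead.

not well-typed under linear — needs contraction — e ×2; unused: c, d — weakening required
use counts: c ×0; e (λ-bound) ×2; d (λ-bound) ×0; a (λ-bound) ×1
order of uses: e, e, a
typing: the term checks, with type ((T3 -> T3) -> T1) -> T1
all disciplines: ordered ✗ | linear ✗ | affine ✗ | relevant ✗ | unrestricted ✓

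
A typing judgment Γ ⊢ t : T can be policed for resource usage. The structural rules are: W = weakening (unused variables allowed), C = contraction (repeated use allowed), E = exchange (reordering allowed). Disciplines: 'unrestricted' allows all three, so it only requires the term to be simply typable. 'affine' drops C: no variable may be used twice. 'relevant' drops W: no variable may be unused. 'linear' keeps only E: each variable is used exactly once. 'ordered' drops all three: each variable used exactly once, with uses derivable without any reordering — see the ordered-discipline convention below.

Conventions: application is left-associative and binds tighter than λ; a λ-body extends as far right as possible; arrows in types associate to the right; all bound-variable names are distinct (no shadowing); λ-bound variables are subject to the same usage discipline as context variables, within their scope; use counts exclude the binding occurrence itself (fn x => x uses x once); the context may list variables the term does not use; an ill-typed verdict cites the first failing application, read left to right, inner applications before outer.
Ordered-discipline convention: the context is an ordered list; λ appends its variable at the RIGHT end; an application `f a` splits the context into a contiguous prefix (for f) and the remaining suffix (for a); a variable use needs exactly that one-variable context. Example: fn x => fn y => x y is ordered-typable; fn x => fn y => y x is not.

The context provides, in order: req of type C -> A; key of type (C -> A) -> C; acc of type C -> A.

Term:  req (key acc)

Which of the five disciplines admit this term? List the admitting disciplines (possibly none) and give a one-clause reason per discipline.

accepted by: ordered, linear, affine, relevant, unrestricted
use counts: req=1, key=1, acc=1
uses in reading order: req, key, acc
typing: ✓ — A
ordered: ✓ — req, key, acc: once each, no exchange needed
linear: ✓ — single use per variable (req, key, acc)
affine: ✓ — at most one use each (req, key, acc)
relevant: ✓ — every one of req, key, acc appears
unrestricted: ✓ — type-checks (A) and nothing is barred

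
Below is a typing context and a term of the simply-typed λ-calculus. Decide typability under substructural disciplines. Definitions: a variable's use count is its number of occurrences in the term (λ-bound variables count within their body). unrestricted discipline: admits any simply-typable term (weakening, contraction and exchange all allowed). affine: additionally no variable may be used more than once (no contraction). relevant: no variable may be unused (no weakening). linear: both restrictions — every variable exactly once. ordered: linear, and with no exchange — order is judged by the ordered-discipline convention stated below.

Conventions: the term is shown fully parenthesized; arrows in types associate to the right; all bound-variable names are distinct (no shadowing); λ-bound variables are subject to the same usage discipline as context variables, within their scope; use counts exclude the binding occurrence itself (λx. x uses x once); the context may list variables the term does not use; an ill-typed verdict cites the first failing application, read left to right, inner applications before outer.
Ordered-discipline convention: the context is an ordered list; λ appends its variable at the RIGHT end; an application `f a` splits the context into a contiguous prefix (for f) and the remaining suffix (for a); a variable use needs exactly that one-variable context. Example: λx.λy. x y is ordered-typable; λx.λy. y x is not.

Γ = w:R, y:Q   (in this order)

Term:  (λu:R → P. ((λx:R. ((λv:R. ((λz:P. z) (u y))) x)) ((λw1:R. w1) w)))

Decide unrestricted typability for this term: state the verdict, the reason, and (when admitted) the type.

no — a type mismatch blocks all five
variable uses: w=1, y=1, u (bound)=1, x (bound)=1, v (bound)=0, z (bound)=1, w1 (bound)=1
order of uses: z, u, y, x, w1, w
typing: ill-typed: argument of type Q where R is required
summary: ordered ✗ | linear ✗ | affine ✗ | relevant ✗ | unrestricted ✗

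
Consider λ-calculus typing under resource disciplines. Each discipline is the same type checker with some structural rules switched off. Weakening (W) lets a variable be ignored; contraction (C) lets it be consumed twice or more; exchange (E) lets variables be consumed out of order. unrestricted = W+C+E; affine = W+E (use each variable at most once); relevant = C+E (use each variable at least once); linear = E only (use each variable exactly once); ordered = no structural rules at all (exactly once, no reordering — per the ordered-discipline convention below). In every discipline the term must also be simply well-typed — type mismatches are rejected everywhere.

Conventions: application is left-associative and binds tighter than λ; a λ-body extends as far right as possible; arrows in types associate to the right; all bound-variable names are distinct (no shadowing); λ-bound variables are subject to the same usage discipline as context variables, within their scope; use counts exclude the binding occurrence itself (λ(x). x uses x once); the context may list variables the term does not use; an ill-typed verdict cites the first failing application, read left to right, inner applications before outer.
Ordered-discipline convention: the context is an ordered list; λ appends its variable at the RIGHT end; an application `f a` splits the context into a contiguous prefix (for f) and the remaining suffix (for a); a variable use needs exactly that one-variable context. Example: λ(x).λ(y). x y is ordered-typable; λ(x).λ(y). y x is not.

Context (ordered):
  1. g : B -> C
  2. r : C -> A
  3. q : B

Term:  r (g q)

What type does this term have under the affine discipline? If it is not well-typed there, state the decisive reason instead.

term : A
variable uses: g=1, r=1, q=1
left-to-right use order: r, g, q
typing: well-typed — term : A
summary: ordered ✗ · linear ✓ · affine ✓ · relevant ✓ · unrestricted ✓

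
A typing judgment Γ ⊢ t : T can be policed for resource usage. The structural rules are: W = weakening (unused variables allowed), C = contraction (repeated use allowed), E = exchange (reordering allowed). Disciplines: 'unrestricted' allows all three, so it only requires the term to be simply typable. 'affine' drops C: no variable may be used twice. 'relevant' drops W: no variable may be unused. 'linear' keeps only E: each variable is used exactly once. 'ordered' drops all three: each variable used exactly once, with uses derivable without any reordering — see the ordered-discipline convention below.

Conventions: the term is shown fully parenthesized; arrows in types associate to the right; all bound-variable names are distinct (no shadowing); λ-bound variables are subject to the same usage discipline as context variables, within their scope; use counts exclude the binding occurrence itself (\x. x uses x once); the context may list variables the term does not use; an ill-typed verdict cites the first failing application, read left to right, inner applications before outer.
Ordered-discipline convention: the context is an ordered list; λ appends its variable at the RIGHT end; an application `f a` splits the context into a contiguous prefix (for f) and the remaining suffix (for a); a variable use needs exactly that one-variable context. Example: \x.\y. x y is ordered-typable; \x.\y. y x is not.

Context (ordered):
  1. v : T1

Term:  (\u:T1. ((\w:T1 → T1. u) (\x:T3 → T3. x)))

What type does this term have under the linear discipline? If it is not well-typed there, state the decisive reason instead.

not well-typed under linear — the type mismatch rejects it
usage: v=0, u (λ-bound)=1, w (λ-bound)=0, x (λ-bound)=1
use order (left to right): u, x
typing: ill-typed: argument of type (T3 → T3) → T3 → T3 where T1 → T1 is required
all disciplines: ordered ✗; linear ✗; affine ✗; relevant ✗; unrestricted ✗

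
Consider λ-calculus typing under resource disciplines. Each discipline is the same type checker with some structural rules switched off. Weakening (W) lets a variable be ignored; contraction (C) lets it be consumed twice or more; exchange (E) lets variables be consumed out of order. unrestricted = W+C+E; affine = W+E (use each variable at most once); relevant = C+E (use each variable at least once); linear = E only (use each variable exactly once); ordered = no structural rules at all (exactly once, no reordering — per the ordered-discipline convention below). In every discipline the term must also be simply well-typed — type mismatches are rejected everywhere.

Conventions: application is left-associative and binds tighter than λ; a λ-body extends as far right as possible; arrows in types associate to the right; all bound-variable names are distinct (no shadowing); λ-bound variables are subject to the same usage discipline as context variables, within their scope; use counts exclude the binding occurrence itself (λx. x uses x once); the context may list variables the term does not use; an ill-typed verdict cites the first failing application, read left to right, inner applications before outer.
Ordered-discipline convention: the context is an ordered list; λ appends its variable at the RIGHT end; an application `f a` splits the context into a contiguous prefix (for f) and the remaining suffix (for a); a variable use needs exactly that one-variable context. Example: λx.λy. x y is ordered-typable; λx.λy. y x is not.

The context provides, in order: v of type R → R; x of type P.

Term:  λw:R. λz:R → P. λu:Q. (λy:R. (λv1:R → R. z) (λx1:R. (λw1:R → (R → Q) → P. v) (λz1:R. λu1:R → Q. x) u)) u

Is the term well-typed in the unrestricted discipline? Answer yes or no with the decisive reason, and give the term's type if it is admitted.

no — not simply typable
counts: v: 1; x: 1; w (bound): 0; z (bound): 1; u (bound): 2; y (bound): 0; v1 (bound): 0; x1 (bound): 0; w1 (bound): 0; z1 (bound): 0; u1 (bound): 0
uses in reading order: z, v, x, u, u
typing: ill-typed: an application expects R but receives Q
per-discipline verdicts: ordered ✗, linear ✗, affine ✗, relevant ✗, unrestricted ✗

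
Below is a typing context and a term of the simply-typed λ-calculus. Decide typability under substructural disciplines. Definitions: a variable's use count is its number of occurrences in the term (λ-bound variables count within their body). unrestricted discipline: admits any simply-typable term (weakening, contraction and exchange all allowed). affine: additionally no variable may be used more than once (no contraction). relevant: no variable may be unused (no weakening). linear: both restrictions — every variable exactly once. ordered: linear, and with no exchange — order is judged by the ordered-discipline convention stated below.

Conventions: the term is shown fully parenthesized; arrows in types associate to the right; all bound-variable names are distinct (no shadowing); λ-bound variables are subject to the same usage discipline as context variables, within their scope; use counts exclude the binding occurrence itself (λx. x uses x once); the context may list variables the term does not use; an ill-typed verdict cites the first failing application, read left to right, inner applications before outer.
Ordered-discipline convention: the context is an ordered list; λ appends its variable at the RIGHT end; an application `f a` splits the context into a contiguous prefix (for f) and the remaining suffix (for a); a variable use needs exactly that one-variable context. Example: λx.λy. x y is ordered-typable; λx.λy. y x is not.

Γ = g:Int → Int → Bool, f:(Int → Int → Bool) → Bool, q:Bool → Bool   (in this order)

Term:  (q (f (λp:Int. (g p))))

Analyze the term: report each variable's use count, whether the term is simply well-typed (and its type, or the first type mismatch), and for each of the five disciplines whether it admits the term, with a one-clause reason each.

variable uses: g=1; f=1; q=1; p (bound)=1
use order (left to right): q, f, g, p
typing: the term checks, with type Bool
ordered: ✗ — no ordered split (uses run q, f, g, p)
linear: ✓ — single use per variable (g, f, q, p)
affine: ✓ — none of g, f, q, p used more than once
relevant: ✓ — none of g, f, q, p goes unused
unrestricted: ✓ — well-typed at Bool; no restrictions here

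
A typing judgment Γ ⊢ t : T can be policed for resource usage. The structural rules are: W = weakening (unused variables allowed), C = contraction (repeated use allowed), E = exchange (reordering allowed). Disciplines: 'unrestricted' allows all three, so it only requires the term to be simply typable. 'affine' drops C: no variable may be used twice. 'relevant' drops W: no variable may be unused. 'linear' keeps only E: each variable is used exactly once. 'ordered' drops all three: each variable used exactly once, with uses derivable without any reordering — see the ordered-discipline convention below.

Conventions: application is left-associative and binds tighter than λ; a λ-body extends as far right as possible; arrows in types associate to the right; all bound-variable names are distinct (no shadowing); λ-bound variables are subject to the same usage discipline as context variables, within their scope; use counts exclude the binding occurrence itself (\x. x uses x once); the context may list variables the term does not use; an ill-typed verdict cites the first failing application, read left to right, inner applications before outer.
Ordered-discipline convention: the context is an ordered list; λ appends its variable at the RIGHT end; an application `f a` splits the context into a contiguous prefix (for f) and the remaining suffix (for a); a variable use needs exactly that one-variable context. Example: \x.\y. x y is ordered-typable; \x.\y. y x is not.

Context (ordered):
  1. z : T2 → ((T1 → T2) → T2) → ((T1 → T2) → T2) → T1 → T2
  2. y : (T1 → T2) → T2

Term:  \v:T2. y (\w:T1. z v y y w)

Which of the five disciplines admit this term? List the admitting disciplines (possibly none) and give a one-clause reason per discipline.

admitted in: relevant, unrestricted
usage: z ×1; y ×3; v (bound) ×1; w (bound) ×1
use order (left to right): y, z, v, y, y, w
typing: well-typed at T2 → T2
ordered: ✗, repeated use of y ×3
linear: ✗, repeated use of y ×3
affine: ✗, repeated use of y ×3
relevant: ✓, z, y, v, w: all used, weakening unneeded
unrestricted: ✓, type-checks (T2 → T2) and nothing is barred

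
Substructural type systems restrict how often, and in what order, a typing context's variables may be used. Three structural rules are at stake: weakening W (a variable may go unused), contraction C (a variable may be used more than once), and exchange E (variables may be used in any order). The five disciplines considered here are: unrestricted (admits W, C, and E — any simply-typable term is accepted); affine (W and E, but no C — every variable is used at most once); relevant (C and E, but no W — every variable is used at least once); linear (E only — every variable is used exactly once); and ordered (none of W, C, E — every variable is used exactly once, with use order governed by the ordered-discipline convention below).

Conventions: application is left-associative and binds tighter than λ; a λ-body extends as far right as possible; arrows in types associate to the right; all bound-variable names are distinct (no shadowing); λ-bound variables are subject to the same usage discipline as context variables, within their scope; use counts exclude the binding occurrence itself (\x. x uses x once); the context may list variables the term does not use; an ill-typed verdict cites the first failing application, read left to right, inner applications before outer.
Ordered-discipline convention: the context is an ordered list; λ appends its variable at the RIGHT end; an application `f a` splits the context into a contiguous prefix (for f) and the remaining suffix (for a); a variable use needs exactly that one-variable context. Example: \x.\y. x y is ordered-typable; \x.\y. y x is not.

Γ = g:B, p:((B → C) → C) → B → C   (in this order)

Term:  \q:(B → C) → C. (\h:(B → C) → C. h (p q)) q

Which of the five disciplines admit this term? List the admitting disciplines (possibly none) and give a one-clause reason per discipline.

accepted by: unrestricted
usage: g: 0, p: 1, q [bound]: 2, h [bound]: 1
order of uses: h, p, q, q
typing: the term checks, with type ((B → C) → C) → C
ordered: ✗, repeated use of q ×2; g left unused
linear: ✗, repeated use of q ×2; g left unused
affine: ✗, repeated use of q ×2
relevant: ✗, g left unused
unrestricted: ✓, type-checks (((B → C) → C) → C) and nothing is barred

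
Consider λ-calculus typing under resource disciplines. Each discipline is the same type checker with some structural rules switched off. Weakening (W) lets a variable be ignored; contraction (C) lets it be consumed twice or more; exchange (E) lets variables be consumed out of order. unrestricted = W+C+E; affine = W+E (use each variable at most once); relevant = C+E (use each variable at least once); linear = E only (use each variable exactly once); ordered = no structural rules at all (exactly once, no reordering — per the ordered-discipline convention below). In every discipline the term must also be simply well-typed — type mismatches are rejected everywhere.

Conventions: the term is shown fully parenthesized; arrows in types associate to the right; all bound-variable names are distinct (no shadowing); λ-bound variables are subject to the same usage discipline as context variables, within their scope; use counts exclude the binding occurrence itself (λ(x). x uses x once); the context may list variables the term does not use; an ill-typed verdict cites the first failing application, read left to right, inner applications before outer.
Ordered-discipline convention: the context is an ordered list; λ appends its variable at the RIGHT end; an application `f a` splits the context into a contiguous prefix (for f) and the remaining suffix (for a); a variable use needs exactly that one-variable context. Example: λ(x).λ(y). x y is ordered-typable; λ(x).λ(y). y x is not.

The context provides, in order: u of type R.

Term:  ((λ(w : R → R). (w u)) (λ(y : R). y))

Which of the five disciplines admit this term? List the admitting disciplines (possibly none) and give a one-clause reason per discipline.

admitting disciplines: linear, affine, relevant, unrestricted
use counts: u: 1×, w (λ-bound): 1×, y (λ-bound): 1×
uses in reading order: w, u, y
typing: ✓ — R
ordered: ✗ — no contiguous prefix/suffix split fits w, u, y
linear: ✓ — u, w, y: one use apiece
affine: ✓ — at most one use each (u, w, y)
relevant: ✓ — none of u, w, y goes unused
unrestricted: ✓ — typability at R is all that's needed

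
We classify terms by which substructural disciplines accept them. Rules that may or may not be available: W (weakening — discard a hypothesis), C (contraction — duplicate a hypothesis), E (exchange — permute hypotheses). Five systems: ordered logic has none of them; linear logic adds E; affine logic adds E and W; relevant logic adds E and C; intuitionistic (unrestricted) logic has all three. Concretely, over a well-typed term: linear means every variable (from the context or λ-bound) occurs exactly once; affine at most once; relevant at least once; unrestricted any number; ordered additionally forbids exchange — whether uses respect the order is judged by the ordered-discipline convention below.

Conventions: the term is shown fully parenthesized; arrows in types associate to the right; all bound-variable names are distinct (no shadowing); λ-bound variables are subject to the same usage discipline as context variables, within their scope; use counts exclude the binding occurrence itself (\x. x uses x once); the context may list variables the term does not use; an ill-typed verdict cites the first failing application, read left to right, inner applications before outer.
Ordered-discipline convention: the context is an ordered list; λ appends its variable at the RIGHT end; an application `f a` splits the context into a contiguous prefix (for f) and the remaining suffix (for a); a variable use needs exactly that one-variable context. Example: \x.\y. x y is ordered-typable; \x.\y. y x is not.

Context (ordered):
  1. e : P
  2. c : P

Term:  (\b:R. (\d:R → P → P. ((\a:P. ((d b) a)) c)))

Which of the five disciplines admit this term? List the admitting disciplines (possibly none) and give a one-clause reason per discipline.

admitting disciplines: affine, unrestricted
use counts: e=0; c=1; b [bound]=1; d [bound]=1; a [bound]=1
uses in reading order: d, b, a, c
typing: well-typed — term : R → (R → P → P) → P
ordered ✗ (e never used (weakening))
linear ✗ (e never used (weakening))
affine ✓ (e, c, b, d, a: no repeats, contraction unneeded)
relevant ✗ (e never used (weakening))
unrestricted ✓ (type-checks (R → (R → P → P) → P) and nothing is barred)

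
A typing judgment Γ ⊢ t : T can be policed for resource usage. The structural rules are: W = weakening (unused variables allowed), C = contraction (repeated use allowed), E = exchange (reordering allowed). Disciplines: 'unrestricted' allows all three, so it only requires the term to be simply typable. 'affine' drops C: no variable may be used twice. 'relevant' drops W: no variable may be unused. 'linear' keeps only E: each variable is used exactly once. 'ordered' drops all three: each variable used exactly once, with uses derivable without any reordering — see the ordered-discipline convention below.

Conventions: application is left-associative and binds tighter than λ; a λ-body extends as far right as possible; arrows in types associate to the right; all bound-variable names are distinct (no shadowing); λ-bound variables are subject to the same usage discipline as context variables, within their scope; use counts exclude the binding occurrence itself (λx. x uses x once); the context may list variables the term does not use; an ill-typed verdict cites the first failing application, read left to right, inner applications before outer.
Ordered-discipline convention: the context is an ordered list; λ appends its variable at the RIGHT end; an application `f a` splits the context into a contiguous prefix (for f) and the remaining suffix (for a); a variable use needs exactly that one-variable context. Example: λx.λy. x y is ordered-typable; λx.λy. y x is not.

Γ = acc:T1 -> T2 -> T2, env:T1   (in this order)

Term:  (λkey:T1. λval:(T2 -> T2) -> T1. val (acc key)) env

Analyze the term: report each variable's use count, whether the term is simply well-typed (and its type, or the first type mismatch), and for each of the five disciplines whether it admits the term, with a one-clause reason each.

counts: acc=1; env=1; key (bound)=1; val (bound)=1
order of uses: val, acc, key, env
typing: well-typed — term : ((T2 -> T2) -> T1) -> T1
ordered: ✗, no contiguous prefix/suffix split fits val, acc, key, env
linear: ✓, exactly-once usage across acc, env, key, val
affine: ✓, at most one use each (acc, env, key, val)
relevant: ✓, none of acc, env, key, val goes unused
unrestricted: ✓, typability at ((T2 -> T2) -> T1) -> T1 is all that's needed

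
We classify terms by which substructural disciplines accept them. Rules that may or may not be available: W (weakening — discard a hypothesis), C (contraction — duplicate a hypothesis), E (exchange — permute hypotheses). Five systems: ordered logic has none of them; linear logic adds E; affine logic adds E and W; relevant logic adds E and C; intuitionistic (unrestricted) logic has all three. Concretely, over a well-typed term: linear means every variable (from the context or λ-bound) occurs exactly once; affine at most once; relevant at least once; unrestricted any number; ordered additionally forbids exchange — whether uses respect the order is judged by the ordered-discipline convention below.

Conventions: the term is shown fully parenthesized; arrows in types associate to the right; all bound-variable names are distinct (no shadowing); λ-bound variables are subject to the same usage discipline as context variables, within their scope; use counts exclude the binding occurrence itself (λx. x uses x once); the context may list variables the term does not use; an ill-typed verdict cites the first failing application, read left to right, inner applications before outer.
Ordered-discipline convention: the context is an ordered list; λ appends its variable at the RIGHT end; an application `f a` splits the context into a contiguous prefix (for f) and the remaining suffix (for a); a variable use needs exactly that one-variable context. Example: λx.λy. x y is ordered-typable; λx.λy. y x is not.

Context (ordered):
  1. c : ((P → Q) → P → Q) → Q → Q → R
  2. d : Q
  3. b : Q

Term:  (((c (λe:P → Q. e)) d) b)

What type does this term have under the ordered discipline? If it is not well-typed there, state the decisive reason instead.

term : R
counts: c ×1; d ×1; b ×1; e [bound] ×1
use order (left to right): c, e, d, b
typing: well-typed — term : R
all disciplines: ordered ✓ | linear ✓ | affine ✓ | relevant ✓ | unrestricted ✓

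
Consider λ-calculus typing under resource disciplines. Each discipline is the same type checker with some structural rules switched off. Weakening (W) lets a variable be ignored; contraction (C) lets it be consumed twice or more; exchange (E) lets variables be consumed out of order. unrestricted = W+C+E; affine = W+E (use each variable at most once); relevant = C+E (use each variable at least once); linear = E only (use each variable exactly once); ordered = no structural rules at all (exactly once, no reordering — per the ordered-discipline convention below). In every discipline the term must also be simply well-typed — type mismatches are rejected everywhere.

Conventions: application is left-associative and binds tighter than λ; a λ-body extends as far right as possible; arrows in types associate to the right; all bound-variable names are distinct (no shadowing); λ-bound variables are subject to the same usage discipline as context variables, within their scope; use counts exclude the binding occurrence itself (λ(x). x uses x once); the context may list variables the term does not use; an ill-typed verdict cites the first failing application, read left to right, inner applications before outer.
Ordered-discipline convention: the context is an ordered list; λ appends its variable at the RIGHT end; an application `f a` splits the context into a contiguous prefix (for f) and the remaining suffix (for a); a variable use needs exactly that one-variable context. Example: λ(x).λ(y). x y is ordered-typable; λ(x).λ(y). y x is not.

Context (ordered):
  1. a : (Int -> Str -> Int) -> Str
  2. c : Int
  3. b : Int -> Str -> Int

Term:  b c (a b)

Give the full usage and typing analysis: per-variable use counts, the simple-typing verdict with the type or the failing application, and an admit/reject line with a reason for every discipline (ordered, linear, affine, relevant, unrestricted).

use counts: a: 1; c: 1; b: 2
order of uses: b, c, a, b
typing: the term checks, with type Int
ordered: ✗ — uses contraction: b ×2
linear: ✗ — uses contraction: b ×2
affine: ✗ — uses contraction: b ×2
relevant: ✓ — none of a, c, b goes unused
unrestricted: ✓ — type-checks (Int) and nothing is barred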